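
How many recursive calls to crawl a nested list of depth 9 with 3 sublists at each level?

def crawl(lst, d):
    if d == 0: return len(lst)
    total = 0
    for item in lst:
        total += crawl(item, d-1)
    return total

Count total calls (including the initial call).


At depth 0 (root): 1 call
At depth 1: each of 1 parents calls crawl on 3 children = 3 calls
At depth 2: each of 3 parents calls crawl on 3 children = 9 calls
At depth 3: each of 9 parents calls crawl on 3 children = 27 calls
At depth 4: each of 27 parents calls crawl on 3 children = 81 calls
At depth 5: each of 81 parents calls crawl on 3 children = 243 calls
At depth 6: each of 243 parents calls crawl on 3 children = 729 calls
At depth 7: each of 729 parents calls crawl on 3 children = 2187 calls
At depth 8: each of 2187 parents calls crawl on 3 children = 6561 calls
At depth 9: each of 6561 parents calls crawl on 3 children = 19683 calls
Total: 1 + 3 + 9 + 27 + 81 + 243 + 729 + 2187 + 6561 + 19683 = 29524

29524


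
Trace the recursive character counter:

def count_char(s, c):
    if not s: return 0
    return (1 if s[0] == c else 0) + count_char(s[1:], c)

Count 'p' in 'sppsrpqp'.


s[0]='s' != 'p' -> 0
s[0]='p' == 'p' -> 1
s[0]='p' == 'p' -> 1
s[0]='s' != 'p' -> 0
s[0]='r' != 'p' -> 0
s[0]='p' == 'p' -> 1
s[0]='q' != 'p' -> 0
s[0]='p' == 'p' -> 1
Sum: 0 + 1 + 1 + 0 + 0 + 1 + 0 + 1 = 4

4


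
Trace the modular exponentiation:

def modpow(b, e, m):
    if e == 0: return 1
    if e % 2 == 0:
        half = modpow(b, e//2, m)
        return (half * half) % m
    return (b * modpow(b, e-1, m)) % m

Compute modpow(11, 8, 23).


modpow(11, 8, 23): e is even, compute modpow(11, 4, 23)
  modpow(11, 4, 23): e is even, compute modpow(11, 2, 23)
    modpow(11, 2, 23): e is even, compute modpow(11, 1, 23)
      modpow(11, 1, 23): e is odd, compute modpow(11, 0, 23)
        modpow(11, 0, 23) = 1
      (11 * 1) % 23 = 11
    half=11, (11*11) % 23 = 6
  half=6, (6*6) % 23 = 13
half=13, (13*13) % 23 = 8

8


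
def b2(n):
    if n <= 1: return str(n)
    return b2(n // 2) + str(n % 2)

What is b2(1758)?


b2(1758) = b2(879) + '0'
b2(879) = b2(439) + '1'
b2(439) = b2(219) + '1'
b2(219) = b2(109) + '1'
b2(109) = b2(54) + '1'
b2(54) = b2(27) + '0'
b2(27) = b2(13) + '1'
b2(13) = b2(6) + '1'
b2(6) = b2(3) + '0'
b2(3) = b2(1) + '1'
b2(1) = '1'  (base case)
Concatenating: '1' + '1' + '0' + '1' + '1' + '0' + '1' + '1' + '1' + '1' + '0' = '11011011110'

11011011110


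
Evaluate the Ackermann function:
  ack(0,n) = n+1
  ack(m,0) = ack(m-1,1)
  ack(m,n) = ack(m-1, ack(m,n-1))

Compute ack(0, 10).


ack(0, 10) = 11
Result: ack(0, 10) = 11

11


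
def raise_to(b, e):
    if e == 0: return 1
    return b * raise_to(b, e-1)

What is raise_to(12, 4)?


raise_to(12, 4)
= 12 * raise_to(12, 3)
= 12 * 12 * raise_to(12, 2)
= 12 * 12 * 12 * raise_to(12, 1)
= 12 * 12 * 12 * 12 * raise_to(12, 0)
= 12 * 12 * 12 * 12 * 1
= 20736

20736


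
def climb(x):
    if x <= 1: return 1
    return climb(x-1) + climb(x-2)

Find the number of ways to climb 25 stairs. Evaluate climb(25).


Building up from base cases:
climb(0) = 1
climb(1) = 1
climb(2) = climb(1) + climb(0) = 1 + 1 = 2
climb(3) = climb(2) + climb(1) = 2 + 1 = 3
climb(4) = climb(3) + climb(2) = 3 + 2 = 5
climb(5) = climb(4) + climb(3) = 5 + 3 = 8
climb(6) = climb(5) + climb(4) = 8 + 5 = 13
climb(7) = climb(6) + climb(5) = 13 + 8 = 21
climb(8) = climb(7) + climb(6) = 21 + 13 = 34
climb(9) = climb(8) + climb(7) = 34 + 21 = 55
climb(10) = climb(9) + climb(8) = 55 + 34 = 89
climb(11) = climb(10) + climb(9) = 89 + 55 = 144
climb(12) = climb(11) + climb(10) = 144 + 89 = 233
climb(13) = climb(12) + climb(11) = 233 + 144 = 377
climb(14) = climb(13) + climb(12) = 377 + 233 = 610
climb(15) = climb(14) + climb(13) = 610 + 377 = 987
climb(16) = climb(15) + climb(14) = 987 + 610 = 1597
climb(17) = climb(16) + climb(15) = 1597 + 987 = 2584
climb(18) = climb(17) + climb(16) = 2584 + 1597 = 4181
climb(19) = climb(18) + climb(17) = 4181 + 2584 = 6765
climb(20) = climb(19) + climb(18) = 6765 + 4181 = 10946
climb(21) = climb(20) + climb(19) = 10946 + 6765 = 17711
climb(22) = climb(21) + climb(20) = 17711 + 10946 = 28657
climb(23) = climb(22) + climb(21) = 28657 + 17711 = 46368
climb(24) = climb(23) + climb(22) = 46368 + 28657 = 75025
climb(25) = climb(24) + climb(23) = 75025 + 46368 = 121393

121393


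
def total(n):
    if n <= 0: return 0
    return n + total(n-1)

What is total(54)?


total(54)
= 54 + 53 + 52 + 51 + 50 + 49 + 48 + 47 + 46 + 45 + 44 + 43 + 42 + 41 + 40 + 39 + 38 + 37 + 36 + 35 + 34 + 33 + 32 + 31 + 30 + 29 + 28 + 27 + 26 + 25 + 24 + 23 + 22 + 21 + 20 + 19 + 18 + 17 + 16 + 15 + 14 + 13 + 12 + 11 + 10 + 9 + 8 + 7 + 6 + 5 + 4 + 3 + 2 + 1 + total(0)
= 54 + 53 + 52 + 51 + 50 + 49 + 48 + 47 + 46 + 45 + 44 + 43 + 42 + 41 + 40 + 39 + 38 + 37 + 36 + 35 + 34 + 33 + 32 + 31 + 30 + 29 + 28 + 27 + 26 + 25 + 24 + 23 + 22 + 21 + 20 + 19 + 18 + 17 + 16 + 15 + 14 + 13 + 12 + 11 + 10 + 9 + 8 + 7 + 6 + 5 + 4 + 3 + 2 + 1 + 0
= 1485

1485


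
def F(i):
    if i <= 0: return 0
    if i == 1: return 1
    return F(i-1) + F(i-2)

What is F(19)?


Computing F(19) bottom-up:
F(0) = 0
F(1) = 1
F(2) = F(1) + F(0) = 1 + 0 = 1
F(3) = F(2) + F(1) = 1 + 1 = 2
F(4) = F(3) + F(2) = 2 + 1 = 3
F(5) = F(4) + F(3) = 3 + 2 = 5
F(6) = F(5) + F(4) = 5 + 3 = 8
F(7) = F(6) + F(5) = 8 + 5 = 13
F(8) = F(7) + F(6) = 13 + 8 = 21
F(9) = F(8) + F(7) = 21 + 13 = 34
F(10) = F(9) + F(8) = 34 + 21 = 55
F(11) = F(10) + F(9) = 55 + 34 = 89
F(12) = F(11) + F(10) = 89 + 55 = 144
F(13) = F(12) + F(11) = 144 + 89 = 233
F(14) = F(13) + F(12) = 233 + 144 = 377
F(15) = F(14) + F(13) = 377 + 233 = 610
F(16) = F(15) + F(14) = 610 + 377 = 987
F(17) = F(16) + F(15) = 987 + 610 = 1597
F(18) = F(17) + F(16) = 1597 + 987 = 2584
F(19) = F(18) + F(17) = 2584 + 1597 = 4181

4181


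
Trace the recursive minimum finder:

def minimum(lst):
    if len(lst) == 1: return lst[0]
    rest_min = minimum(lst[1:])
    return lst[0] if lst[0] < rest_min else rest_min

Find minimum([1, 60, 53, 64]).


minimum([1, 60, 53, 64]): compare 1 with minimum([60, 53, 64])
minimum([60, 53, 64]): compare 60 with minimum([53, 64])
minimum([53, 64]): compare 53 with minimum([64])
minimum([64]) = 64  (base case)
Compare 53 with 64 -> 53
Compare 60 with 53 -> 53
Compare 1 with 53 -> 1

1


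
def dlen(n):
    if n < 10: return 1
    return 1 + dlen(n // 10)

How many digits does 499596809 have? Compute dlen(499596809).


dlen(499596809) = 1 + dlen(49959680)
dlen(49959680) = 1 + dlen(4995968)
dlen(4995968) = 1 + dlen(499596)
dlen(499596) = 1 + dlen(49959)
dlen(49959) = 1 + dlen(4995)
dlen(4995) = 1 + dlen(499)
dlen(499) = 1 + dlen(49)
dlen(49) = 1 + dlen(4)
dlen(4) = 1  (base case: 4 < 10)
Unwinding: 1 + 1 + 1 + 1 + 1 + 1 + 1 + 1 + 1 = 9

9


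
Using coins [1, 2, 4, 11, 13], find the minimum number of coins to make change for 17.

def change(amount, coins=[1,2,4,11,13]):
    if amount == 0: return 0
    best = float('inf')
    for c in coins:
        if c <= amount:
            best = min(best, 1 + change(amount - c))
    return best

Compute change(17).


Building up with DP:
change(0) = 0
change(1) = min(1+change(0)=1+0=1) = 1
change(2) = min(1+change(1)=1+1=2, 1+change(0)=1+0=1) = 1
change(3) = min(1+change(2)=1+1=2, 1+change(1)=1+1=2) = 2
change(4) = min(1+change(3)=1+2=3, 1+change(2)=1+1=2, 1+change(0)=1+0=1) = 1
change(5) = min(1+change(4)=1+1=2, 1+change(3)=1+2=3, 1+change(1)=1+1=2) = 2
change(6) = min(1+change(5)=1+2=3, 1+change(4)=1+1=2, 1+change(2)=1+1=2) = 2
change(7) = min(1+change(6)=1+2=3, 1+change(5)=1+2=3, 1+change(3)=1+2=3) = 3
change(8) = min(1+change(7)=1+3=4, 1+change(6)=1+2=3, 1+change(4)=1+1=2) = 2
change(9) = min(1+change(8)=1+2=3, 1+change(7)=1+3=4, 1+change(5)=1+2=3) = 3
change(10) = min(1+change(9)=1+3=4, 1+change(8)=1+2=3, 1+change(6)=1+2=3) = 3
change(11) = min(1+change(10)=1+3=4, 1+change(9)=1+3=4, 1+change(7)=1+3=4, 1+change(0)=1+0=1) = 1
change(12) = min(1+change(11)=1+1=2, 1+change(10)=1+3=4, 1+change(8)=1+2=3, 1+change(1)=1+1=2) = 2
change(13) = min(1+change(12)=1+2=3, 1+change(11)=1+1=2, 1+change(9)=1+3=4, 1+change(2)=1+1=2, 1+change(0)=1+0=1) = 1
change(14) = min(1+change(13)=1+1=2, 1+change(12)=1+2=3, 1+change(10)=1+3=4, 1+change(3)=1+2=3, 1+change(1)=1+1=2) = 2
change(15) = min(1+change(14)=1+2=3, 1+change(13)=1+1=2, 1+change(11)=1+1=2, 1+change(4)=1+1=2, 1+change(2)=1+1=2) = 2
change(16) = min(1+change(15)=1+2=3, 1+change(14)=1+2=3, 1+change(12)=1+2=3, 1+change(5)=1+2=3, 1+change(3)=1+2=3) = 3
change(17) = min(1+change(16)=1+3=4, 1+change(15)=1+2=3, 1+change(13)=1+1=2, 1+change(6)=1+2=3, 1+change(4)=1+1=2) = 2

2


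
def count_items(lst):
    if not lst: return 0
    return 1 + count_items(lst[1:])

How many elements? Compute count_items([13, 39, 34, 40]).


count_items([13, 39, 34, 40]) = 1 + count_items([39, 34, 40])
count_items([39, 34, 40]) = 1 + count_items([34, 40])
count_items([34, 40]) = 1 + count_items([40])
count_items([40]) = 1 + count_items([])
count_items([]) = 0  (base case)
Unwinding: 1 + 1 + 1 + 1 + 0 = 4

4


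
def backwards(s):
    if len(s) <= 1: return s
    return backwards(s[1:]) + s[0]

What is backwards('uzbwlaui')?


backwards('uzbwlaui') = backwards('zbwlaui') + 'u'
backwards('zbwlaui') = backwards('bwlaui') + 'z'
backwards('bwlaui') = backwards('wlaui') + 'b'
backwards('wlaui') = backwards('laui') + 'w'
backwards('laui') = backwards('aui') + 'l'
backwards('aui') = backwards('ui') + 'a'
backwards('ui') = backwards('i') + 'u'
backwards('i') = 'i'  (base case)
Concatenating: 'i' + 'u' + 'a' + 'l' + 'w' + 'b' + 'z' + 'u' = 'iualwbzu'

iualwbzu


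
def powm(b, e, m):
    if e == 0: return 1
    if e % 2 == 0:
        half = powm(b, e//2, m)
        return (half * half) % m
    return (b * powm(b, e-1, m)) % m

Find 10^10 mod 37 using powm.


powm(10, 10, 37): e is even, compute powm(10, 5, 37)
  powm(10, 5, 37): e is odd, compute powm(10, 4, 37)
    powm(10, 4, 37): e is even, compute powm(10, 2, 37)
      powm(10, 2, 37): e is even, compute powm(10, 1, 37)
        powm(10, 1, 37): e is odd, compute powm(10, 0, 37)
          powm(10, 0, 37) = 1
        (10 * 1) % 37 = 10
      half=10, (10*10) % 37 = 26
    half=26, (26*26) % 37 = 10
  (10 * 10) % 37 = 26
half=26, (26*26) % 37 = 10

10


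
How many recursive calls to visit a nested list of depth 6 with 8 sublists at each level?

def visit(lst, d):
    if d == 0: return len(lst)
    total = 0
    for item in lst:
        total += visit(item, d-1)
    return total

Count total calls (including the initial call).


At depth 0 (root): 1 call
At depth 1: each of 1 parents calls visit on 8 children = 8 calls
At depth 2: each of 8 parents calls visit on 8 children = 64 calls
At depth 3: each of 64 parents calls visit on 8 children = 512 calls
At depth 4: each of 512 parents calls visit on 8 children = 4096 calls
At depth 5: each of 4096 parents calls visit on 8 children = 32768 calls
At depth 6: each of 32768 parents calls visit on 8 children = 262144 calls
Total: 1 + 8 + 64 + 512 + 4096 + 32768 + 262144 = 299593

299593


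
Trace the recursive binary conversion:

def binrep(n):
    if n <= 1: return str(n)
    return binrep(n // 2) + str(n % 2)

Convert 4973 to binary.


binrep(4973) = binrep(2486) + '1'
binrep(2486) = binrep(1243) + '0'
binrep(1243) = binrep(621) + '1'
binrep(621) = binrep(310) + '1'
binrep(310) = binrep(155) + '0'
binrep(155) = binrep(77) + '1'
binrep(77) = binrep(38) + '1'
binrep(38) = binrep(19) + '0'
binrep(19) = binrep(9) + '1'
binrep(9) = binrep(4) + '1'
binrep(4) = binrep(2) + '0'
binrep(2) = binrep(1) + '0'
binrep(1) = '1'  (base case)
Concatenating: '1' + '0' + '0' + '1' + '1' + '0' + '1' + '1' + '0' + '1' + '1' + '0' + '1' = '1001101101101'

1001101101101


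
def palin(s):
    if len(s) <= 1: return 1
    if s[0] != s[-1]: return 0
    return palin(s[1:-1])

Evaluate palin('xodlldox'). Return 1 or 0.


palin('xodlldox'): s[0]='x' == s[-1]='x' -> check palin('odlldo')
palin('odlldo'): s[0]='o' == s[-1]='o' -> check palin('dlld')
palin('dlld'): s[0]='d' == s[-1]='d' -> check palin('ll')
palin('ll'): s[0]='l' == s[-1]='l' -> check palin('')
palin(''): len <= 1 -> return 1  (base case)
Result: 1 (palindrome)

1


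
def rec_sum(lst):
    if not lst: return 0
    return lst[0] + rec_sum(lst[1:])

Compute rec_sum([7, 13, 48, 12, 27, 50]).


rec_sum([7, 13, 48, 12, 27, 50]) = 7 + rec_sum([13, 48, 12, 27, 50])
rec_sum([13, 48, 12, 27, 50]) = 13 + rec_sum([48, 12, 27, 50])
rec_sum([48, 12, 27, 50]) = 48 + rec_sum([12, 27, 50])
rec_sum([12, 27, 50]) = 12 + rec_sum([27, 50])
rec_sum([27, 50]) = 27 + rec_sum([50])
rec_sum([50]) = 50 + rec_sum([])
rec_sum([]) = 0  (base case)
Total: 7 + 13 + 48 + 12 + 27 + 50 + 0 = 157

157


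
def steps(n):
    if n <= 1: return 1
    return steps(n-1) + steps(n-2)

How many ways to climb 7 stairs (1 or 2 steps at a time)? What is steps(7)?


Building up from base cases:
steps(0) = 1
steps(1) = 1
steps(2) = steps(1) + steps(0) = 1 + 1 = 2
steps(3) = steps(2) + steps(1) = 2 + 1 = 3
steps(4) = steps(3) + steps(2) = 3 + 2 = 5
steps(5) = steps(4) + steps(3) = 5 + 3 = 8
steps(6) = steps(5) + steps(4) = 8 + 5 = 13
steps(7) = steps(6) + steps(5) = 13 + 8 = 21

21


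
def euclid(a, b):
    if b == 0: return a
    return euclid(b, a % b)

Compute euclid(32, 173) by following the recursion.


euclid(32, 173) = euclid(173, 32)
euclid(173, 32) = euclid(32, 13)
euclid(32, 13) = euclid(13, 6)
euclid(13, 6) = euclid(6, 1)
euclid(6, 1) = euclid(1, 0)
euclid(1, 0) = 1  (base case)

1


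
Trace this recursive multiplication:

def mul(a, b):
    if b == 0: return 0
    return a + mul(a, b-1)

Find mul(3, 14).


mul(3, 14) = 3 + mul(3, 13)
mul(3, 13) = 3 + mul(3, 12)
mul(3, 12) = 3 + mul(3, 11)
mul(3, 11) = 3 + mul(3, 10)
mul(3, 10) = 3 + mul(3, 9)
mul(3, 9) = 3 + mul(3, 8)
mul(3, 8) = 3 + mul(3, 7)
mul(3, 7) = 3 + mul(3, 6)
mul(3, 6) = 3 + mul(3, 5)
mul(3, 5) = 3 + mul(3, 4)
mul(3, 4) = 3 + mul(3, 3)
mul(3, 3) = 3 + mul(3, 2)
mul(3, 2) = 3 + mul(3, 1)
mul(3, 1) = 3 + mul(3, 0)
mul(3, 0) = 0  (base case)
Total: 3 + 3 + 3 + 3 + 3 + 3 + 3 + 3 + 3 + 3 + 3 + 3 + 3 + 3 + 0 = 42

42


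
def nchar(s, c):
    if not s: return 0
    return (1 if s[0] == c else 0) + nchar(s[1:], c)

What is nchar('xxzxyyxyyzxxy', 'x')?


s[0]='x' == 'x' -> 1
s[0]='x' == 'x' -> 1
s[0]='z' != 'x' -> 0
s[0]='x' == 'x' -> 1
s[0]='y' != 'x' -> 0
s[0]='y' != 'x' -> 0
s[0]='x' == 'x' -> 1
s[0]='y' != 'x' -> 0
s[0]='y' != 'x' -> 0
s[0]='z' != 'x' -> 0
s[0]='x' == 'x' -> 1
s[0]='x' == 'x' -> 1
s[0]='y' != 'x' -> 0
Sum: 1 + 1 + 0 + 1 + 0 + 0 + 1 + 0 + 0 + 0 + 1 + 1 + 0 = 6

6


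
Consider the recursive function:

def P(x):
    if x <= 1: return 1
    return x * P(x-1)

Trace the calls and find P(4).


P(4)
= 4 * P(3)
= 4 * 3 * P(2)
= 4 * 3 * 2 * P(1)
= 4 * 3 * 2 * 1
= 24

24


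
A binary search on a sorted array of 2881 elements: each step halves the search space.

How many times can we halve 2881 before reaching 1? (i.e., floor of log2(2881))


2881 / 2 = 1440
1440 / 2 = 720
720 / 2 = 360
360 / 2 = 180
180 / 2 = 90
90 / 2 = 45
45 / 2 = 22
22 / 2 = 11
11 / 2 = 5
5 / 2 = 2
2 / 2 = 1
Reached 1 after 11 halvings

11


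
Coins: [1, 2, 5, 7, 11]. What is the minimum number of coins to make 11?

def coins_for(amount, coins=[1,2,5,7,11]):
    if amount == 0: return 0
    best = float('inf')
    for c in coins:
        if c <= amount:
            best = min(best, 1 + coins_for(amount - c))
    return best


Building up with DP:
coins_for(0) = 0
coins_for(1) = min(1+coins_for(0)=1+0=1) = 1
coins_for(2) = min(1+coins_for(1)=1+1=2, 1+coins_for(0)=1+0=1) = 1
coins_for(3) = min(1+coins_for(2)=1+1=2, 1+coins_for(1)=1+1=2) = 2
coins_for(4) = min(1+coins_for(3)=1+2=3, 1+coins_for(2)=1+1=2) = 2
coins_for(5) = min(1+coins_for(4)=1+2=3, 1+coins_for(3)=1+2=3, 1+coins_for(0)=1+0=1) = 1
coins_for(6) = min(1+coins_for(5)=1+1=2, 1+coins_for(4)=1+2=3, 1+coins_for(1)=1+1=2) = 2
coins_for(7) = min(1+coins_for(6)=1+2=3, 1+coins_for(5)=1+1=2, 1+coins_for(2)=1+1=2, 1+coins_for(0)=1+0=1) = 1
coins_for(8) = min(1+coins_for(7)=1+1=2, 1+coins_for(6)=1+2=3, 1+coins_for(3)=1+2=3, 1+coins_for(1)=1+1=2) = 2
coins_for(9) = min(1+coins_for(8)=1+2=3, 1+coins_for(7)=1+1=2, 1+coins_for(4)=1+2=3, 1+coins_for(2)=1+1=2) = 2
coins_for(10) = min(1+coins_for(9)=1+2=3, 1+coins_for(8)=1+2=3, 1+coins_for(5)=1+1=2, 1+coins_for(3)=1+2=3) = 2
coins_for(11) = min(1+coins_for(10)=1+2=3, 1+coins_for(9)=1+2=3, 1+coins_for(6)=1+2=3, 1+coins_for(4)=1+2=3, 1+coins_for(0)=1+0=1) = 1

1


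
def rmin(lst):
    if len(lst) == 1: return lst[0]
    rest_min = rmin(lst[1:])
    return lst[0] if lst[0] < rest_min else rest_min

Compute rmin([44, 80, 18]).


rmin([44, 80, 18]): compare 44 with rmin([80, 18])
rmin([80, 18]): compare 80 with rmin([18])
rmin([18]) = 18  (base case)
Compare 80 with 18 -> 18
Compare 44 with 18 -> 18

18


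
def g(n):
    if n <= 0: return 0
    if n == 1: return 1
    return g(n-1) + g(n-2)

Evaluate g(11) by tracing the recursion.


Computing g(11) bottom-up:
g(0) = 0
g(1) = 1
g(2) = g(1) + g(0) = 1 + 0 = 1
g(3) = g(2) + g(1) = 1 + 1 = 2
g(4) = g(3) + g(2) = 2 + 1 = 3
g(5) = g(4) + g(3) = 3 + 2 = 5
g(6) = g(5) + g(4) = 5 + 3 = 8
g(7) = g(6) + g(5) = 8 + 5 = 13
g(8) = g(7) + g(6) = 13 + 8 = 21
g(9) = g(8) + g(7) = 21 + 13 = 34
g(10) = g(9) + g(8) = 34 + 21 = 55
g(11) = g(10) + g(9) = 55 + 34 = 89

89


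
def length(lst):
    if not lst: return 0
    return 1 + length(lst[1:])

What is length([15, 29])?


length([15, 29]) = 1 + length([29])
length([29]) = 1 + length([])
length([]) = 0  (base case)
Unwinding: 1 + 1 + 0 = 2

2


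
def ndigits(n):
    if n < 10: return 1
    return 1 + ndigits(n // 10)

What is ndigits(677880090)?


ndigits(677880090) = 1 + ndigits(67788009)
ndigits(67788009) = 1 + ndigits(6778800)
ndigits(6778800) = 1 + ndigits(677880)
ndigits(677880) = 1 + ndigits(67788)
ndigits(67788) = 1 + ndigits(6778)
ndigits(6778) = 1 + ndigits(677)
ndigits(677) = 1 + ndigits(67)
ndigits(67) = 1 + ndigits(6)
ndigits(6) = 1  (base case: 6 < 10)
Unwinding: 1 + 1 + 1 + 1 + 1 + 1 + 1 + 1 + 1 = 9

9


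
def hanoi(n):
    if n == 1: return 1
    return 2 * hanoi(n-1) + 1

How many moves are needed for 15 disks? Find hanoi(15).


hanoi(15) = 2 * hanoi(14) + 1
hanoi(14) = 2 * hanoi(13) + 1
hanoi(13) = 2 * hanoi(12) + 1
hanoi(12) = 2 * hanoi(11) + 1
hanoi(11) = 2 * hanoi(10) + 1
hanoi(10) = 2 * hanoi(9) + 1
hanoi(9) = 2 * hanoi(8) + 1
hanoi(8) = 2 * hanoi(7) + 1
hanoi(7) = 2 * hanoi(6) + 1
hanoi(6) = 2 * hanoi(5) + 1
hanoi(5) = 2 * hanoi(4) + 1
hanoi(4) = 2 * hanoi(3) + 1
hanoi(3) = 2 * hanoi(2) + 1
hanoi(2) = 2 * hanoi(1) + 1
hanoi(1) = 1  (base case)
hanoi(2) = 2 * 1 + 1 = 3
hanoi(3) = 2 * 3 + 1 = 7
hanoi(4) = 2 * 7 + 1 = 15
hanoi(5) = 2 * 15 + 1 = 31
hanoi(6) = 2 * 31 + 1 = 63
hanoi(7) = 2 * 63 + 1 = 127
hanoi(8) = 2 * 127 + 1 = 255
hanoi(9) = 2 * 255 + 1 = 511
hanoi(10) = 2 * 511 + 1 = 1023
hanoi(11) = 2 * 1023 + 1 = 2047
hanoi(12) = 2 * 2047 + 1 = 4095
hanoi(13) = 2 * 4095 + 1 = 8191
hanoi(14) = 2 * 8191 + 1 = 16383
hanoi(15) = 2 * 16383 + 1 = 32767

32767


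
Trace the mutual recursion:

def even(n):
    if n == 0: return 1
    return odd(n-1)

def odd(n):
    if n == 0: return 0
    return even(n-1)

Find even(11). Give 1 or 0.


even(11) = odd(10)
odd(10) = even(9)
even(9) = odd(8)
odd(8) = even(7)
even(7) = odd(6)
odd(6) = even(5)
even(5) = odd(4)
odd(4) = even(3)
even(3) = odd(2)
odd(2) = even(1)
even(1) = odd(0)
odd(0) = 0  (base case)
Result: 0

0


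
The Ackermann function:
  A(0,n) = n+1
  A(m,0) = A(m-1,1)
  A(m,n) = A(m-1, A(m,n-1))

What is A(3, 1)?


A(3, 1) = A(2, A(3, 0))
  A(3, 0) = A(2, 1)
    A(2, 1) = A(1, A(2, 0))
      A(2, 0) = A(1, 1)
        A(1, 1) = A(0, A(1, 0))
          A(1, 0) = A(0, 1)
          A(0, 1) = 2
          = A(0, 2)
          A(0, 2) = 3
      = A(1, 3)
      A(1, 3) = A(0, A(1, 2))
        A(1, 2) = A(0, A(1, 1))
          A(1, 1) = A(0, A(1, 0))
          A(1, 0) = A(0, 1)
          A(0, 1) = 2
            = A(0, 2)
          A(0, 2) = 3
          = A(0, 3)
          A(0, 3) = 4
        = A(0, 4)
        A(0, 4) = 5
  = A(2, 5)
  A(2, 5) = A(1, A(2, 4))
    A(2, 4) = A(1, A(2, 3))
      A(2, 3) = A(1, A(2, 2))
... (trace truncated)
Result: A(3, 1) = 13

13


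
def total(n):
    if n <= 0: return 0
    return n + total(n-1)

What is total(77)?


total(77)
= 77 + 76 + 75 + 74 + 73 + 72 + 71 + 70 + 69 + 68 + 67 + 66 + 65 + 64 + 63 + 62 + 61 + 60 + 59 + 58 + 57 + 56 + 55 + 54 + 53 + 52 + 51 + 50 + 49 + 48 + 47 + 46 + 45 + 44 + 43 + 42 + 41 + 40 + 39 + 38 + 37 + 36 + 35 + 34 + 33 + 32 + 31 + 30 + 29 + 28 + 27 + 26 + 25 + 24 + 23 + 22 + 21 + 20 + 19 + 18 + 17 + 16 + 15 + 14 + 13 + 12 + 11 + 10 + 9 + 8 + 7 + 6 + 5 + 4 + 3 + 2 + 1 + total(0)
= 77 + 76 + 75 + 74 + 73 + 72 + 71 + 70 + 69 + 68 + 67 + 66 + 65 + 64 + 63 + 62 + 61 + 60 + 59 + 58 + 57 + 56 + 55 + 54 + 53 + 52 + 51 + 50 + 49 + 48 + 47 + 46 + 45 + 44 + 43 + 42 + 41 + 40 + 39 + 38 + 37 + 36 + 35 + 34 + 33 + 32 + 31 + 30 + 29 + 28 + 27 + 26 + 25 + 24 + 23 + 22 + 21 + 20 + 19 + 18 + 17 + 16 + 15 + 14 + 13 + 12 + 11 + 10 + 9 + 8 + 7 + 6 + 5 + 4 + 3 + 2 + 1 + 0
= 3003

3003


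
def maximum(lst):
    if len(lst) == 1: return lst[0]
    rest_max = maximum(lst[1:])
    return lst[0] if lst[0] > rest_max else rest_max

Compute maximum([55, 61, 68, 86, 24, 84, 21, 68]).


maximum([55, 61, 68, 86, 24, 84, 21, 68]): compare 55 with maximum([61, 68, 86, 24, 84, 21, 68])
maximum([61, 68, 86, 24, 84, 21, 68]): compare 61 with maximum([68, 86, 24, 84, 21, 68])
maximum([68, 86, 24, 84, 21, 68]): compare 68 with maximum([86, 24, 84, 21, 68])
maximum([86, 24, 84, 21, 68]): compare 86 with maximum([24, 84, 21, 68])
maximum([24, 84, 21, 68]): compare 24 with maximum([84, 21, 68])
maximum([84, 21, 68]): compare 84 with maximum([21, 68])
maximum([21, 68]): compare 21 with maximum([68])
maximum([68]) = 68  (base case)
Compare 21 with 68 -> 68
Compare 84 with 68 -> 84
Compare 24 with 84 -> 84
Compare 86 with 84 -> 86
Compare 68 with 86 -> 86
Compare 61 with 86 -> 86
Compare 55 with 86 -> 86

86


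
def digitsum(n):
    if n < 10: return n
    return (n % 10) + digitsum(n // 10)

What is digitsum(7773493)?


digitsum(7773493) = 3 + digitsum(777349)
digitsum(777349) = 9 + digitsum(77734)
digitsum(77734) = 4 + digitsum(7773)
digitsum(7773) = 3 + digitsum(777)
digitsum(777) = 7 + digitsum(77)
digitsum(77) = 7 + digitsum(7)
digitsum(7) = 7  (base case)
Total: 3 + 9 + 4 + 3 + 7 + 7 + 7 = 40

40


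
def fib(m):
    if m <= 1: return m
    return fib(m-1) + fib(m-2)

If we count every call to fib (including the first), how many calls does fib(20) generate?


Let C(n) = total calls for fib(n)
C(0) = 1, C(1) = 1
C(2) = 1 + C(1) + C(0) = 1 + 1 + 1 = 3
C(3) = 1 + C(2) + C(1) = 1 + 3 + 1 = 5
C(4) = 1 + C(3) + C(2) = 1 + 5 + 3 = 9
C(5) = 1 + C(4) + C(3) = 1 + 9 + 5 = 15
C(6) = 1 + C(5) + C(4) = 1 + 15 + 9 = 25
C(7) = 1 + C(6) + C(5) = 1 + 25 + 15 = 41
C(8) = 1 + C(7) + C(6) = 1 + 41 + 25 = 67
C(9) = 1 + C(8) + C(7) = 1 + 67 + 41 = 109
C(10) = 1 + C(9) + C(8) = 1 + 109 + 67 = 177
C(11) = 1 + C(10) + C(9) = 1 + 177 + 109 = 287
C(12) = 1 + C(11) + C(10) = 1 + 287 + 177 = 465
C(13) = 1 + C(12) + C(11) = 1 + 465 + 287 = 753
C(14) = 1 + C(13) + C(12) = 1 + 753 + 465 = 1219
C(15) = 1 + C(14) + C(13) = 1 + 1219 + 753 = 1973
C(16) = 1 + C(15) + C(14) = 1 + 1973 + 1219 = 3193
C(17) = 1 + C(16) + C(15) = 1 + 3193 + 1973 = 5167
C(18) = 1 + C(17) + C(16) = 1 + 5167 + 3193 = 8361
C(19) = 1 + C(18) + C(17) = 1 + 8361 + 5167 = 13529
C(20) = 1 + C(19) + C(18) = 1 + 13529 + 8361 = 21891

21891


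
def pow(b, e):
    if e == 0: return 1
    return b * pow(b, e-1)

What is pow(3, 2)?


pow(3, 2)
= 3 * pow(3, 1)
= 3 * 3 * pow(3, 0)
= 3 * 3 * 1
= 9

9


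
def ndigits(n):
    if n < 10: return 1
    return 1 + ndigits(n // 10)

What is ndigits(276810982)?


ndigits(276810982) = 1 + ndigits(27681098)
ndigits(27681098) = 1 + ndigits(2768109)
ndigits(2768109) = 1 + ndigits(276810)
ndigits(276810) = 1 + ndigits(27681)
ndigits(27681) = 1 + ndigits(2768)
ndigits(2768) = 1 + ndigits(276)
ndigits(276) = 1 + ndigits(27)
ndigits(27) = 1 + ndigits(2)
ndigits(2) = 1  (base case: 2 < 10)
Unwinding: 1 + 1 + 1 + 1 + 1 + 1 + 1 + 1 + 1 = 9

9


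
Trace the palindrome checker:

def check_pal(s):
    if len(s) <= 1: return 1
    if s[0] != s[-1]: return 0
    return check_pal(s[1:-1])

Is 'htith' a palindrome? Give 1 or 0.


check_pal('htith'): s[0]='h' == s[-1]='h' -> check check_pal('tit')
check_pal('tit'): s[0]='t' == s[-1]='t' -> check check_pal('i')
check_pal('i'): len <= 1 -> return 1  (base case)
Result: 1 (palindrome)

1


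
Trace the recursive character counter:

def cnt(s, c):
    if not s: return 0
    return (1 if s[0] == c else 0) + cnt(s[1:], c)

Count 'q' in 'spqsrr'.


s[0]='s' != 'q' -> 0
s[0]='p' != 'q' -> 0
s[0]='q' == 'q' -> 1
s[0]='s' != 'q' -> 0
s[0]='r' != 'q' -> 0
s[0]='r' != 'q' -> 0
Sum: 0 + 0 + 1 + 0 + 0 + 0 = 1

1


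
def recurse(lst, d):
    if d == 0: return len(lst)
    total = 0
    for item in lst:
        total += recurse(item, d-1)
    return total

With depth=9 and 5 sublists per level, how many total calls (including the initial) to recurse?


At depth 0 (root): 1 call
At depth 1: each of 1 parents calls recurse on 5 children = 5 calls
At depth 2: each of 5 parents calls recurse on 5 children = 25 calls
At depth 3: each of 25 parents calls recurse on 5 children = 125 calls
At depth 4: each of 125 parents calls recurse on 5 children = 625 calls
At depth 5: each of 625 parents calls recurse on 5 children = 3125 calls
At depth 6: each of 3125 parents calls recurse on 5 children = 15625 calls
At depth 7: each of 15625 parents calls recurse on 5 children = 78125 calls
At depth 8: each of 78125 parents calls recurse on 5 children = 390625 calls
At depth 9: each of 390625 parents calls recurse on 5 children = 1953125 calls
Total: 1 + 5 + 25 + 125 + 625 + 3125 + 15625 + 78125 + 390625 + 1953125 = 2441406

2441406


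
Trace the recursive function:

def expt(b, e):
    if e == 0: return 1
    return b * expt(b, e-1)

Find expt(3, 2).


expt(3, 2)
= 3 * expt(3, 1)
= 3 * 3 * expt(3, 0)
= 3 * 3 * 1
= 9

9


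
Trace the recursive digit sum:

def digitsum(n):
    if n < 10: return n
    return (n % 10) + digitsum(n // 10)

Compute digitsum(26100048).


digitsum(26100048) = 8 + digitsum(2610004)
digitsum(2610004) = 4 + digitsum(261000)
digitsum(261000) = 0 + digitsum(26100)
digitsum(26100) = 0 + digitsum(2610)
digitsum(2610) = 0 + digitsum(261)
digitsum(261) = 1 + digitsum(26)
digitsum(26) = 6 + digitsum(2)
digitsum(2) = 2  (base case)
Total: 8 + 4 + 0 + 0 + 0 + 1 + 6 + 2 = 21

21


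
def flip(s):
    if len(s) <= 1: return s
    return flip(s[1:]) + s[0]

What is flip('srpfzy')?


flip('srpfzy') = flip('rpfzy') + 's'
flip('rpfzy') = flip('pfzy') + 'r'
flip('pfzy') = flip('fzy') + 'p'
flip('fzy') = flip('zy') + 'f'
flip('zy') = flip('y') + 'z'
flip('y') = 'y'  (base case)
Concatenating: 'y' + 'z' + 'f' + 'p' + 'r' + 's' = 'yzfprs'

yzfprs


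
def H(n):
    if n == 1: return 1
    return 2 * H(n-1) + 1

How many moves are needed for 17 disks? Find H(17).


H(17) = 2 * H(16) + 1
H(16) = 2 * H(15) + 1
H(15) = 2 * H(14) + 1
H(14) = 2 * H(13) + 1
H(13) = 2 * H(12) + 1
H(12) = 2 * H(11) + 1
H(11) = 2 * H(10) + 1
H(10) = 2 * H(9) + 1
H(9) = 2 * H(8) + 1
H(8) = 2 * H(7) + 1
H(7) = 2 * H(6) + 1
H(6) = 2 * H(5) + 1
H(5) = 2 * H(4) + 1
H(4) = 2 * H(3) + 1
H(3) = 2 * H(2) + 1
H(2) = 2 * H(1) + 1
H(1) = 1  (base case)
H(2) = 2 * 1 + 1 = 3
H(3) = 2 * 3 + 1 = 7
H(4) = 2 * 7 + 1 = 15
H(5) = 2 * 15 + 1 = 31
H(6) = 2 * 31 + 1 = 63
H(7) = 2 * 63 + 1 = 127
H(8) = 2 * 127 + 1 = 255
H(9) = 2 * 255 + 1 = 511
H(10) = 2 * 511 + 1 = 1023
H(11) = 2 * 1023 + 1 = 2047
H(12) = 2 * 2047 + 1 = 4095
H(13) = 2 * 4095 + 1 = 8191
H(14) = 2 * 8191 + 1 = 16383
H(15) = 2 * 16383 + 1 = 32767
H(16) = 2 * 32767 + 1 = 65535
H(17) = 2 * 65535 + 1 = 131071

131071


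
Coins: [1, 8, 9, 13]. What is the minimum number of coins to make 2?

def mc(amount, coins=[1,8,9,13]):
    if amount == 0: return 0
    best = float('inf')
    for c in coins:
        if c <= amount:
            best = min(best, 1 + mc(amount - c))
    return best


Building up with DP:
mc(0) = 0
mc(1) = min(1+mc(0)=1+0=1) = 1
mc(2) = min(1+mc(1)=1+1=2) = 2

2


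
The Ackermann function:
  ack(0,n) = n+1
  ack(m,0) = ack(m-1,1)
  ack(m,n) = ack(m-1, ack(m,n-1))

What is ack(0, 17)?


ack(0, 17) = 18
Result: ack(0, 17) = 18

18


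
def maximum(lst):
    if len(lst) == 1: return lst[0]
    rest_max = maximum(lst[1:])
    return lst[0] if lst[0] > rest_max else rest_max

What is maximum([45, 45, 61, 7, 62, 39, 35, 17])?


maximum([45, 45, 61, 7, 62, 39, 35, 17]): compare 45 with maximum([45, 61, 7, 62, 39, 35, 17])
maximum([45, 61, 7, 62, 39, 35, 17]): compare 45 with maximum([61, 7, 62, 39, 35, 17])
maximum([61, 7, 62, 39, 35, 17]): compare 61 with maximum([7, 62, 39, 35, 17])
maximum([7, 62, 39, 35, 17]): compare 7 with maximum([62, 39, 35, 17])
maximum([62, 39, 35, 17]): compare 62 with maximum([39, 35, 17])
maximum([39, 35, 17]): compare 39 with maximum([35, 17])
maximum([35, 17]): compare 35 with maximum([17])
maximum([17]) = 17  (base case)
Compare 35 with 17 -> 35
Compare 39 with 35 -> 39
Compare 62 with 39 -> 62
Compare 7 with 62 -> 62
Compare 61 with 62 -> 62
Compare 45 with 62 -> 62
Compare 45 with 62 -> 62

62


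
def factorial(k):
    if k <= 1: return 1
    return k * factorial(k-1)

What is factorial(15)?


factorial(15)
= 15 * factorial(14)
= 15 * 14 * factorial(13)
= 15 * 14 * 13 * factorial(12)
= 15 * 14 * 13 * 12 * factorial(11)
= 15 * 14 * 13 * 12 * 11 * factorial(10)
= 15 * 14 * 13 * 12 * 11 * 10 * factorial(9)
= 15 * 14 * 13 * 12 * 11 * 10 * 9 * factorial(8)
= 15 * 14 * 13 * 12 * 11 * 10 * 9 * 8 * factorial(7)
= 15 * 14 * 13 * 12 * 11 * 10 * 9 * 8 * 7 * factorial(6)
= 15 * 14 * 13 * 12 * 11 * 10 * 9 * 8 * 7 * 6 * factorial(5)
= 15 * 14 * 13 * 12 * 11 * 10 * 9 * 8 * 7 * 6 * 5 * factorial(4)
= 15 * 14 * 13 * 12 * 11 * 10 * 9 * 8 * 7 * 6 * 5 * 4 * factorial(3)
= 15 * 14 * 13 * 12 * 11 * 10 * 9 * 8 * 7 * 6 * 5 * 4 * 3 * factorial(2)
= 15 * 14 * 13 * 12 * 11 * 10 * 9 * 8 * 7 * 6 * 5 * 4 * 3 * 2 * factorial(1)
= 15 * 14 * 13 * 12 * 11 * 10 * 9 * 8 * 7 * 6 * 5 * 4 * 3 * 2 * 1
= 1307674368000

1307674368000


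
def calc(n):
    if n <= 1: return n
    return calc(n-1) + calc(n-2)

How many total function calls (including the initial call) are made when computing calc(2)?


Let C(n) = total calls for calc(n)
C(0) = 1, C(1) = 1
C(2) = 1 + C(1) + C(0) = 1 + 1 + 1 = 3

3


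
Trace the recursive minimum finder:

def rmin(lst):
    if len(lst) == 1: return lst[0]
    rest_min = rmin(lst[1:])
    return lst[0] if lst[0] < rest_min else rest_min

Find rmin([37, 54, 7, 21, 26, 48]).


rmin([37, 54, 7, 21, 26, 48]): compare 37 with rmin([54, 7, 21, 26, 48])
rmin([54, 7, 21, 26, 48]): compare 54 with rmin([7, 21, 26, 48])
rmin([7, 21, 26, 48]): compare 7 with rmin([21, 26, 48])
rmin([21, 26, 48]): compare 21 with rmin([26, 48])
rmin([26, 48]): compare 26 with rmin([48])
rmin([48]) = 48  (base case)
Compare 26 with 48 -> 26
Compare 21 with 26 -> 21
Compare 7 with 21 -> 7
Compare 54 with 7 -> 7
Compare 37 with 7 -> 7

7


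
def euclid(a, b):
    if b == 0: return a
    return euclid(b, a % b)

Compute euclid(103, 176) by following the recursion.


euclid(103, 176) = euclid(176, 103)
euclid(176, 103) = euclid(103, 73)
euclid(103, 73) = euclid(73, 30)
euclid(73, 30) = euclid(30, 13)
euclid(30, 13) = euclid(13, 4)
euclid(13, 4) = euclid(4, 1)
euclid(4, 1) = euclid(1, 0)
euclid(1, 0) = 1  (base case)

1


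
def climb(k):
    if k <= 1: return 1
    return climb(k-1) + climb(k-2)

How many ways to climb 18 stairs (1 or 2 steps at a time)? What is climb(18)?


Building up from base cases:
climb(0) = 1
climb(1) = 1
climb(2) = climb(1) + climb(0) = 1 + 1 = 2
climb(3) = climb(2) + climb(1) = 2 + 1 = 3
climb(4) = climb(3) + climb(2) = 3 + 2 = 5
climb(5) = climb(4) + climb(3) = 5 + 3 = 8
climb(6) = climb(5) + climb(4) = 8 + 5 = 13
climb(7) = climb(6) + climb(5) = 13 + 8 = 21
climb(8) = climb(7) + climb(6) = 21 + 13 = 34
climb(9) = climb(8) + climb(7) = 34 + 21 = 55
climb(10) = climb(9) + climb(8) = 55 + 34 = 89
climb(11) = climb(10) + climb(9) = 89 + 55 = 144
climb(12) = climb(11) + climb(10) = 144 + 89 = 233
climb(13) = climb(12) + climb(11) = 233 + 144 = 377
climb(14) = climb(13) + climb(12) = 377 + 233 = 610
climb(15) = climb(14) + climb(13) = 610 + 377 = 987
climb(16) = climb(15) + climb(14) = 987 + 610 = 1597
climb(17) = climb(16) + climb(15) = 1597 + 987 = 2584
climb(18) = climb(17) + climb(16) = 2584 + 1597 = 4181

4181


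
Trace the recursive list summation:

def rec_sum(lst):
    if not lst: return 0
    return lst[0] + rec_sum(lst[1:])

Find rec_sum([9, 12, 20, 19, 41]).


rec_sum([9, 12, 20, 19, 41]) = 9 + rec_sum([12, 20, 19, 41])
rec_sum([12, 20, 19, 41]) = 12 + rec_sum([20, 19, 41])
rec_sum([20, 19, 41]) = 20 + rec_sum([19, 41])
rec_sum([19, 41]) = 19 + rec_sum([41])
rec_sum([41]) = 41 + rec_sum([])
rec_sum([]) = 0  (base case)
Total: 9 + 12 + 20 + 19 + 41 + 0 = 101

101


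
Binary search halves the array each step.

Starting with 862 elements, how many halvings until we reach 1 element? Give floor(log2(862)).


862 / 2 = 431
431 / 2 = 215
215 / 2 = 107
107 / 2 = 53
53 / 2 = 26
26 / 2 = 13
13 / 2 = 6
6 / 2 = 3
3 / 2 = 1
Reached 1 after 9 halvings

9


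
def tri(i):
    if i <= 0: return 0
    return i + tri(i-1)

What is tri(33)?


tri(33)
= 33 + 32 + 31 + 30 + 29 + 28 + 27 + 26 + 25 + 24 + 23 + 22 + 21 + 20 + 19 + 18 + 17 + 16 + 15 + 14 + 13 + 12 + 11 + 10 + 9 + 8 + 7 + 6 + 5 + 4 + 3 + 2 + 1 + tri(0)
= 33 + 32 + 31 + 30 + 29 + 28 + 27 + 26 + 25 + 24 + 23 + 22 + 21 + 20 + 19 + 18 + 17 + 16 + 15 + 14 + 13 + 12 + 11 + 10 + 9 + 8 + 7 + 6 + 5 + 4 + 3 + 2 + 1 + 0
= 561

561


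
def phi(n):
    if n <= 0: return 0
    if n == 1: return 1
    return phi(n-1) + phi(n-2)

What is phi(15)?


Computing phi(15) bottom-up:
phi(0) = 0
phi(1) = 1
phi(2) = phi(1) + phi(0) = 1 + 0 = 1
phi(3) = phi(2) + phi(1) = 1 + 1 = 2
phi(4) = phi(3) + phi(2) = 2 + 1 = 3
phi(5) = phi(4) + phi(3) = 3 + 2 = 5
phi(6) = phi(5) + phi(4) = 5 + 3 = 8
phi(7) = phi(6) + phi(5) = 8 + 5 = 13
phi(8) = phi(7) + phi(6) = 13 + 8 = 21
phi(9) = phi(8) + phi(7) = 21 + 13 = 34
phi(10) = phi(9) + phi(8) = 34 + 21 = 55
phi(11) = phi(10) + phi(9) = 55 + 34 = 89
phi(12) = phi(11) + phi(10) = 89 + 55 = 144
phi(13) = phi(12) + phi(11) = 144 + 89 = 233
phi(14) = phi(13) + phi(12) = 233 + 144 = 377
phi(15) = phi(14) + phi(13) = 377 + 233 = 610

610


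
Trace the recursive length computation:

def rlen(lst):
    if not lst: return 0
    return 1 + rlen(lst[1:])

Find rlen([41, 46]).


rlen([41, 46]) = 1 + rlen([46])
rlen([46]) = 1 + rlen([])
rlen([]) = 0  (base case)
Unwinding: 1 + 1 + 0 = 2

2


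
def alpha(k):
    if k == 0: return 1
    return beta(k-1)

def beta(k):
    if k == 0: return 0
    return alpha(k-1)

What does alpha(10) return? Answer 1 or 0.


alpha(10) = beta(9)
beta(9) = alpha(8)
alpha(8) = beta(7)
beta(7) = alpha(6)
alpha(6) = beta(5)
beta(5) = alpha(4)
alpha(4) = beta(3)
beta(3) = alpha(2)
alpha(2) = beta(1)
beta(1) = alpha(0)
alpha(0) = 1  (base case)
Result: 1

1


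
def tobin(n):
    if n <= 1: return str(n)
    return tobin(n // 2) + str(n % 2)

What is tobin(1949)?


tobin(1949) = tobin(974) + '1'
tobin(974) = tobin(487) + '0'
tobin(487) = tobin(243) + '1'
tobin(243) = tobin(121) + '1'
tobin(121) = tobin(60) + '1'
tobin(60) = tobin(30) + '0'
tobin(30) = tobin(15) + '0'
tobin(15) = tobin(7) + '1'
tobin(7) = tobin(3) + '1'
tobin(3) = tobin(1) + '1'
tobin(1) = '1'  (base case)
Concatenating: '1' + '1' + '1' + '1' + '0' + '0' + '1' + '1' + '1' + '0' + '1' = '11110011101'

11110011101


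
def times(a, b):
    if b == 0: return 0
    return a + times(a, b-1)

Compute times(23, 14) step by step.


times(23, 14) = 23 + times(23, 13)
times(23, 13) = 23 + times(23, 12)
times(23, 12) = 23 + times(23, 11)
times(23, 11) = 23 + times(23, 10)
times(23, 10) = 23 + times(23, 9)
times(23, 9) = 23 + times(23, 8)
times(23, 8) = 23 + times(23, 7)
times(23, 7) = 23 + times(23, 6)
times(23, 6) = 23 + times(23, 5)
times(23, 5) = 23 + times(23, 4)
times(23, 4) = 23 + times(23, 3)
times(23, 3) = 23 + times(23, 2)
times(23, 2) = 23 + times(23, 1)
times(23, 1) = 23 + times(23, 0)
times(23, 0) = 0  (base case)
Total: 23 + 23 + 23 + 23 + 23 + 23 + 23 + 23 + 23 + 23 + 23 + 23 + 23 + 23 + 0 = 322

322


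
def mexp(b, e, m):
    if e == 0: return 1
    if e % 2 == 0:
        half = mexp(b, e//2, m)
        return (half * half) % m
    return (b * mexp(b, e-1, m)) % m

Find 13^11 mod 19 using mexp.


mexp(13, 11, 19): e is odd, compute mexp(13, 10, 19)
  mexp(13, 10, 19): e is even, compute mexp(13, 5, 19)
    mexp(13, 5, 19): e is odd, compute mexp(13, 4, 19)
      mexp(13, 4, 19): e is even, compute mexp(13, 2, 19)
        mexp(13, 2, 19): e is even, compute mexp(13, 1, 19)
          mexp(13, 1, 19): e is odd, compute mexp(13, 0, 19)
          mexp(13, 0, 19) = 1
          (13 * 1) % 19 = 13
        half=13, (13*13) % 19 = 17
      half=17, (17*17) % 19 = 4
    (13 * 4) % 19 = 14
  half=14, (14*14) % 19 = 6
(13 * 6) % 19 = 2

2


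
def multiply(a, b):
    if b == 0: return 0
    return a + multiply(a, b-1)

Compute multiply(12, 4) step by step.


multiply(12, 4) = 12 + multiply(12, 3)
multiply(12, 3) = 12 + multiply(12, 2)
multiply(12, 2) = 12 + multiply(12, 1)
multiply(12, 1) = 12 + multiply(12, 0)
multiply(12, 0) = 0  (base case)
Total: 12 + 12 + 12 + 12 + 0 = 48

48


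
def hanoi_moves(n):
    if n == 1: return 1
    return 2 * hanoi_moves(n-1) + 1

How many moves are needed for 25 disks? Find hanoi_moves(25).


hanoi_moves(25) = 2 * hanoi_moves(24) + 1
hanoi_moves(24) = 2 * hanoi_moves(23) + 1
hanoi_moves(23) = 2 * hanoi_moves(22) + 1
hanoi_moves(22) = 2 * hanoi_moves(21) + 1
hanoi_moves(21) = 2 * hanoi_moves(20) + 1
hanoi_moves(20) = 2 * hanoi_moves(19) + 1
hanoi_moves(19) = 2 * hanoi_moves(18) + 1
hanoi_moves(18) = 2 * hanoi_moves(17) + 1
hanoi_moves(17) = 2 * hanoi_moves(16) + 1
hanoi_moves(16) = 2 * hanoi_moves(15) + 1
hanoi_moves(15) = 2 * hanoi_moves(14) + 1
hanoi_moves(14) = 2 * hanoi_moves(13) + 1
hanoi_moves(13) = 2 * hanoi_moves(12) + 1
hanoi_moves(12) = 2 * hanoi_moves(11) + 1
hanoi_moves(11) = 2 * hanoi_moves(10) + 1
hanoi_moves(10) = 2 * hanoi_moves(9) + 1
hanoi_moves(9) = 2 * hanoi_moves(8) + 1
hanoi_moves(8) = 2 * hanoi_moves(7) + 1
hanoi_moves(7) = 2 * hanoi_moves(6) + 1
hanoi_moves(6) = 2 * hanoi_moves(5) + 1
hanoi_moves(5) = 2 * hanoi_moves(4) + 1
hanoi_moves(4) = 2 * hanoi_moves(3) + 1
hanoi_moves(3) = 2 * hanoi_moves(2) + 1
hanoi_moves(2) = 2 * hanoi_moves(1) + 1
hanoi_moves(1) = 1  (base case)
hanoi_moves(2) = 2 * 1 + 1 = 3
hanoi_moves(3) = 2 * 3 + 1 = 7
hanoi_moves(4) = 2 * 7 + 1 = 15
hanoi_moves(5) = 2 * 15 + 1 = 31
hanoi_moves(6) = 2 * 31 + 1 = 63
hanoi_moves(7) = 2 * 63 + 1 = 127
hanoi_moves(8) = 2 * 127 + 1 = 255
hanoi_moves(9) = 2 * 255 + 1 = 511
hanoi_moves(10) = 2 * 511 + 1 = 1023
hanoi_moves(11) = 2 * 1023 + 1 = 2047
hanoi_moves(12) = 2 * 2047 + 1 = 4095
hanoi_moves(13) = 2 * 4095 + 1 = 8191
hanoi_moves(14) = 2 * 8191 + 1 = 16383
hanoi_moves(15) = 2 * 16383 + 1 = 32767
hanoi_moves(16) = 2 * 32767 + 1 = 65535
hanoi_moves(17) = 2 * 65535 + 1 = 131071
hanoi_moves(18) = 2 * 131071 + 1 = 262143
hanoi_moves(19) = 2 * 262143 + 1 = 524287
hanoi_moves(20) = 2 * 524287 + 1 = 1048575
hanoi_moves(21) = 2 * 1048575 + 1 = 2097151
hanoi_moves(22) = 2 * 2097151 + 1 = 4194303
hanoi_moves(23) = 2 * 4194303 + 1 = 8388607
hanoi_moves(24) = 2 * 8388607 + 1 = 16777215
hanoi_moves(25) = 2 * 16777215 + 1 = 33554431

33554431


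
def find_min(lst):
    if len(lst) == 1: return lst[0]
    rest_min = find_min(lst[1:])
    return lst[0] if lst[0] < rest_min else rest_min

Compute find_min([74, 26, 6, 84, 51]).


find_min([74, 26, 6, 84, 51]): compare 74 with find_min([26, 6, 84, 51])
find_min([26, 6, 84, 51]): compare 26 with find_min([6, 84, 51])
find_min([6, 84, 51]): compare 6 with find_min([84, 51])
find_min([84, 51]): compare 84 with find_min([51])
find_min([51]) = 51  (base case)
Compare 84 with 51 -> 51
Compare 6 with 51 -> 6
Compare 26 with 6 -> 6
Compare 74 with 6 -> 6

6


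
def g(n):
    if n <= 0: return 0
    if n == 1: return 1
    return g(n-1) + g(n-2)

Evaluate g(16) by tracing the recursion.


Computing g(16) bottom-up:
g(0) = 0
g(1) = 1
g(2) = g(1) + g(0) = 1 + 0 = 1
g(3) = g(2) + g(1) = 1 + 1 = 2
g(4) = g(3) + g(2) = 2 + 1 = 3
g(5) = g(4) + g(3) = 3 + 2 = 5
g(6) = g(5) + g(4) = 5 + 3 = 8
g(7) = g(6) + g(5) = 8 + 5 = 13
g(8) = g(7) + g(6) = 13 + 8 = 21
g(9) = g(8) + g(7) = 21 + 13 = 34
g(10) = g(9) + g(8) = 34 + 21 = 55
g(11) = g(10) + g(9) = 55 + 34 = 89
g(12) = g(11) + g(10) = 89 + 55 = 144
g(13) = g(12) + g(11) = 144 + 89 = 233
g(14) = g(13) + g(12) = 233 + 144 = 377
g(15) = g(14) + g(13) = 377 + 233 = 610
g(16) = g(15) + g(14) = 610 + 377 = 987

987
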